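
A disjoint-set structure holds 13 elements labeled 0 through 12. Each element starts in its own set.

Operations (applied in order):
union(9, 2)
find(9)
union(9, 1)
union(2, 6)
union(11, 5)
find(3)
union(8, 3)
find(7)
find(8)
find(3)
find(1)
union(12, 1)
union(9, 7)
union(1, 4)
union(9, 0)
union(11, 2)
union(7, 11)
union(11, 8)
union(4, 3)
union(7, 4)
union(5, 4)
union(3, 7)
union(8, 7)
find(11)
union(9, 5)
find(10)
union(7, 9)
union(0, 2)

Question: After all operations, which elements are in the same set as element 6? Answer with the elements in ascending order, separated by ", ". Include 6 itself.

Answer: 0, 1, 2, 3, 4, 5, 6, 7, 8, 9, 11, 12

Derivation:
Step 1: union(9, 2) -> merged; set of 9 now {2, 9}
Step 2: find(9) -> no change; set of 9 is {2, 9}
Step 3: union(9, 1) -> merged; set of 9 now {1, 2, 9}
Step 4: union(2, 6) -> merged; set of 2 now {1, 2, 6, 9}
Step 5: union(11, 5) -> merged; set of 11 now {5, 11}
Step 6: find(3) -> no change; set of 3 is {3}
Step 7: union(8, 3) -> merged; set of 8 now {3, 8}
Step 8: find(7) -> no change; set of 7 is {7}
Step 9: find(8) -> no change; set of 8 is {3, 8}
Step 10: find(3) -> no change; set of 3 is {3, 8}
Step 11: find(1) -> no change; set of 1 is {1, 2, 6, 9}
Step 12: union(12, 1) -> merged; set of 12 now {1, 2, 6, 9, 12}
Step 13: union(9, 7) -> merged; set of 9 now {1, 2, 6, 7, 9, 12}
Step 14: union(1, 4) -> merged; set of 1 now {1, 2, 4, 6, 7, 9, 12}
Step 15: union(9, 0) -> merged; set of 9 now {0, 1, 2, 4, 6, 7, 9, 12}
Step 16: union(11, 2) -> merged; set of 11 now {0, 1, 2, 4, 5, 6, 7, 9, 11, 12}
Step 17: union(7, 11) -> already same set; set of 7 now {0, 1, 2, 4, 5, 6, 7, 9, 11, 12}
Step 18: union(11, 8) -> merged; set of 11 now {0, 1, 2, 3, 4, 5, 6, 7, 8, 9, 11, 12}
Step 19: union(4, 3) -> already same set; set of 4 now {0, 1, 2, 3, 4, 5, 6, 7, 8, 9, 11, 12}
Step 20: union(7, 4) -> already same set; set of 7 now {0, 1, 2, 3, 4, 5, 6, 7, 8, 9, 11, 12}
Step 21: union(5, 4) -> already same set; set of 5 now {0, 1, 2, 3, 4, 5, 6, 7, 8, 9, 11, 12}
Step 22: union(3, 7) -> already same set; set of 3 now {0, 1, 2, 3, 4, 5, 6, 7, 8, 9, 11, 12}
Step 23: union(8, 7) -> already same set; set of 8 now {0, 1, 2, 3, 4, 5, 6, 7, 8, 9, 11, 12}
Step 24: find(11) -> no change; set of 11 is {0, 1, 2, 3, 4, 5, 6, 7, 8, 9, 11, 12}
Step 25: union(9, 5) -> already same set; set of 9 now {0, 1, 2, 3, 4, 5, 6, 7, 8, 9, 11, 12}
Step 26: find(10) -> no change; set of 10 is {10}
Step 27: union(7, 9) -> already same set; set of 7 now {0, 1, 2, 3, 4, 5, 6, 7, 8, 9, 11, 12}
Step 28: union(0, 2) -> already same set; set of 0 now {0, 1, 2, 3, 4, 5, 6, 7, 8, 9, 11, 12}
Component of 6: {0, 1, 2, 3, 4, 5, 6, 7, 8, 9, 11, 12}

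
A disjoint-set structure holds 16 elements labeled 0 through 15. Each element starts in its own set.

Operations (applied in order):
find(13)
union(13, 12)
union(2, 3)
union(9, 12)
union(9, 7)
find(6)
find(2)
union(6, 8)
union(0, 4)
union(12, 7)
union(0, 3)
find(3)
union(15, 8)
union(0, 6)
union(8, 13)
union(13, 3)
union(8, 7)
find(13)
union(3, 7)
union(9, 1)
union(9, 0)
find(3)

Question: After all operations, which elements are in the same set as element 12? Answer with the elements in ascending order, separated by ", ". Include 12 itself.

Step 1: find(13) -> no change; set of 13 is {13}
Step 2: union(13, 12) -> merged; set of 13 now {12, 13}
Step 3: union(2, 3) -> merged; set of 2 now {2, 3}
Step 4: union(9, 12) -> merged; set of 9 now {9, 12, 13}
Step 5: union(9, 7) -> merged; set of 9 now {7, 9, 12, 13}
Step 6: find(6) -> no change; set of 6 is {6}
Step 7: find(2) -> no change; set of 2 is {2, 3}
Step 8: union(6, 8) -> merged; set of 6 now {6, 8}
Step 9: union(0, 4) -> merged; set of 0 now {0, 4}
Step 10: union(12, 7) -> already same set; set of 12 now {7, 9, 12, 13}
Step 11: union(0, 3) -> merged; set of 0 now {0, 2, 3, 4}
Step 12: find(3) -> no change; set of 3 is {0, 2, 3, 4}
Step 13: union(15, 8) -> merged; set of 15 now {6, 8, 15}
Step 14: union(0, 6) -> merged; set of 0 now {0, 2, 3, 4, 6, 8, 15}
Step 15: union(8, 13) -> merged; set of 8 now {0, 2, 3, 4, 6, 7, 8, 9, 12, 13, 15}
Step 16: union(13, 3) -> already same set; set of 13 now {0, 2, 3, 4, 6, 7, 8, 9, 12, 13, 15}
Step 17: union(8, 7) -> already same set; set of 8 now {0, 2, 3, 4, 6, 7, 8, 9, 12, 13, 15}
Step 18: find(13) -> no change; set of 13 is {0, 2, 3, 4, 6, 7, 8, 9, 12, 13, 15}
Step 19: union(3, 7) -> already same set; set of 3 now {0, 2, 3, 4, 6, 7, 8, 9, 12, 13, 15}
Step 20: union(9, 1) -> merged; set of 9 now {0, 1, 2, 3, 4, 6, 7, 8, 9, 12, 13, 15}
Step 21: union(9, 0) -> already same set; set of 9 now {0, 1, 2, 3, 4, 6, 7, 8, 9, 12, 13, 15}
Step 22: find(3) -> no change; set of 3 is {0, 1, 2, 3, 4, 6, 7, 8, 9, 12, 13, 15}
Component of 12: {0, 1, 2, 3, 4, 6, 7, 8, 9, 12, 13, 15}

Answer: 0, 1, 2, 3, 4, 6, 7, 8, 9, 12, 13, 15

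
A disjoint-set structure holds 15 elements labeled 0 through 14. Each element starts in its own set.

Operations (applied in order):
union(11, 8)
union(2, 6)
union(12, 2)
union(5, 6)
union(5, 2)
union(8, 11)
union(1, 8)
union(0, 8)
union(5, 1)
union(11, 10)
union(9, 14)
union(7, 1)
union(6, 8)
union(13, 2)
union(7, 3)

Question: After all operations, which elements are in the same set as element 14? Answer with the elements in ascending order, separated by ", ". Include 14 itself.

Step 1: union(11, 8) -> merged; set of 11 now {8, 11}
Step 2: union(2, 6) -> merged; set of 2 now {2, 6}
Step 3: union(12, 2) -> merged; set of 12 now {2, 6, 12}
Step 4: union(5, 6) -> merged; set of 5 now {2, 5, 6, 12}
Step 5: union(5, 2) -> already same set; set of 5 now {2, 5, 6, 12}
Step 6: union(8, 11) -> already same set; set of 8 now {8, 11}
Step 7: union(1, 8) -> merged; set of 1 now {1, 8, 11}
Step 8: union(0, 8) -> merged; set of 0 now {0, 1, 8, 11}
Step 9: union(5, 1) -> merged; set of 5 now {0, 1, 2, 5, 6, 8, 11, 12}
Step 10: union(11, 10) -> merged; set of 11 now {0, 1, 2, 5, 6, 8, 10, 11, 12}
Step 11: union(9, 14) -> merged; set of 9 now {9, 14}
Step 12: union(7, 1) -> merged; set of 7 now {0, 1, 2, 5, 6, 7, 8, 10, 11, 12}
Step 13: union(6, 8) -> already same set; set of 6 now {0, 1, 2, 5, 6, 7, 8, 10, 11, 12}
Step 14: union(13, 2) -> merged; set of 13 now {0, 1, 2, 5, 6, 7, 8, 10, 11, 12, 13}
Step 15: union(7, 3) -> merged; set of 7 now {0, 1, 2, 3, 5, 6, 7, 8, 10, 11, 12, 13}
Component of 14: {9, 14}

Answer: 9, 14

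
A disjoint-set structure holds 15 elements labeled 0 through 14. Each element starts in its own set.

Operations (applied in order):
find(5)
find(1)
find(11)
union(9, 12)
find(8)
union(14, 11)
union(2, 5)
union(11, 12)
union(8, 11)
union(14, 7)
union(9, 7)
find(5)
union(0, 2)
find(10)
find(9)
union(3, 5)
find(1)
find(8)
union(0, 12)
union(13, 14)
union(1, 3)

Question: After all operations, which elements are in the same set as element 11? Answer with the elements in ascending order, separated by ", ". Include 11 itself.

Answer: 0, 1, 2, 3, 5, 7, 8, 9, 11, 12, 13, 14

Derivation:
Step 1: find(5) -> no change; set of 5 is {5}
Step 2: find(1) -> no change; set of 1 is {1}
Step 3: find(11) -> no change; set of 11 is {11}
Step 4: union(9, 12) -> merged; set of 9 now {9, 12}
Step 5: find(8) -> no change; set of 8 is {8}
Step 6: union(14, 11) -> merged; set of 14 now {11, 14}
Step 7: union(2, 5) -> merged; set of 2 now {2, 5}
Step 8: union(11, 12) -> merged; set of 11 now {9, 11, 12, 14}
Step 9: union(8, 11) -> merged; set of 8 now {8, 9, 11, 12, 14}
Step 10: union(14, 7) -> merged; set of 14 now {7, 8, 9, 11, 12, 14}
Step 11: union(9, 7) -> already same set; set of 9 now {7, 8, 9, 11, 12, 14}
Step 12: find(5) -> no change; set of 5 is {2, 5}
Step 13: union(0, 2) -> merged; set of 0 now {0, 2, 5}
Step 14: find(10) -> no change; set of 10 is {10}
Step 15: find(9) -> no change; set of 9 is {7, 8, 9, 11, 12, 14}
Step 16: union(3, 5) -> merged; set of 3 now {0, 2, 3, 5}
Step 17: find(1) -> no change; set of 1 is {1}
Step 18: find(8) -> no change; set of 8 is {7, 8, 9, 11, 12, 14}
Step 19: union(0, 12) -> merged; set of 0 now {0, 2, 3, 5, 7, 8, 9, 11, 12, 14}
Step 20: union(13, 14) -> merged; set of 13 now {0, 2, 3, 5, 7, 8, 9, 11, 12, 13, 14}
Step 21: union(1, 3) -> merged; set of 1 now {0, 1, 2, 3, 5, 7, 8, 9, 11, 12, 13, 14}
Component of 11: {0, 1, 2, 3, 5, 7, 8, 9, 11, 12, 13, 14}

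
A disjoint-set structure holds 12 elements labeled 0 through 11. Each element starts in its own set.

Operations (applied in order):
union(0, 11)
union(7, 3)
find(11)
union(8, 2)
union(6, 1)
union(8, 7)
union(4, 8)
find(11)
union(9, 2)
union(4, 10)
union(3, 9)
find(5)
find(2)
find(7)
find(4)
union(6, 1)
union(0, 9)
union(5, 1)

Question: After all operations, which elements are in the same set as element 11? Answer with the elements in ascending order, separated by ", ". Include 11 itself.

Answer: 0, 2, 3, 4, 7, 8, 9, 10, 11

Derivation:
Step 1: union(0, 11) -> merged; set of 0 now {0, 11}
Step 2: union(7, 3) -> merged; set of 7 now {3, 7}
Step 3: find(11) -> no change; set of 11 is {0, 11}
Step 4: union(8, 2) -> merged; set of 8 now {2, 8}
Step 5: union(6, 1) -> merged; set of 6 now {1, 6}
Step 6: union(8, 7) -> merged; set of 8 now {2, 3, 7, 8}
Step 7: union(4, 8) -> merged; set of 4 now {2, 3, 4, 7, 8}
Step 8: find(11) -> no change; set of 11 is {0, 11}
Step 9: union(9, 2) -> merged; set of 9 now {2, 3, 4, 7, 8, 9}
Step 10: union(4, 10) -> merged; set of 4 now {2, 3, 4, 7, 8, 9, 10}
Step 11: union(3, 9) -> already same set; set of 3 now {2, 3, 4, 7, 8, 9, 10}
Step 12: find(5) -> no change; set of 5 is {5}
Step 13: find(2) -> no change; set of 2 is {2, 3, 4, 7, 8, 9, 10}
Step 14: find(7) -> no change; set of 7 is {2, 3, 4, 7, 8, 9, 10}
Step 15: find(4) -> no change; set of 4 is {2, 3, 4, 7, 8, 9, 10}
Step 16: union(6, 1) -> already same set; set of 6 now {1, 6}
Step 17: union(0, 9) -> merged; set of 0 now {0, 2, 3, 4, 7, 8, 9, 10, 11}
Step 18: union(5, 1) -> merged; set of 5 now {1, 5, 6}
Component of 11: {0, 2, 3, 4, 7, 8, 9, 10, 11}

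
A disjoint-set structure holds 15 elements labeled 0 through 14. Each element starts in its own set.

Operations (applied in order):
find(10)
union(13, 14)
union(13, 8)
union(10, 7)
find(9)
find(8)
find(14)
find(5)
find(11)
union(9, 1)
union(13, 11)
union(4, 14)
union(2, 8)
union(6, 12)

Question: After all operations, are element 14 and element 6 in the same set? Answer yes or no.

Answer: no

Derivation:
Step 1: find(10) -> no change; set of 10 is {10}
Step 2: union(13, 14) -> merged; set of 13 now {13, 14}
Step 3: union(13, 8) -> merged; set of 13 now {8, 13, 14}
Step 4: union(10, 7) -> merged; set of 10 now {7, 10}
Step 5: find(9) -> no change; set of 9 is {9}
Step 6: find(8) -> no change; set of 8 is {8, 13, 14}
Step 7: find(14) -> no change; set of 14 is {8, 13, 14}
Step 8: find(5) -> no change; set of 5 is {5}
Step 9: find(11) -> no change; set of 11 is {11}
Step 10: union(9, 1) -> merged; set of 9 now {1, 9}
Step 11: union(13, 11) -> merged; set of 13 now {8, 11, 13, 14}
Step 12: union(4, 14) -> merged; set of 4 now {4, 8, 11, 13, 14}
Step 13: union(2, 8) -> merged; set of 2 now {2, 4, 8, 11, 13, 14}
Step 14: union(6, 12) -> merged; set of 6 now {6, 12}
Set of 14: {2, 4, 8, 11, 13, 14}; 6 is not a member.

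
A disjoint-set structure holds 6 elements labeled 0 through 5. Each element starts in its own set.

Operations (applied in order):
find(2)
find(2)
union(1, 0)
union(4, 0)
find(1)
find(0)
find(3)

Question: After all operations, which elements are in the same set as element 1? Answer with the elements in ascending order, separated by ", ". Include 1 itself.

Step 1: find(2) -> no change; set of 2 is {2}
Step 2: find(2) -> no change; set of 2 is {2}
Step 3: union(1, 0) -> merged; set of 1 now {0, 1}
Step 4: union(4, 0) -> merged; set of 4 now {0, 1, 4}
Step 5: find(1) -> no change; set of 1 is {0, 1, 4}
Step 6: find(0) -> no change; set of 0 is {0, 1, 4}
Step 7: find(3) -> no change; set of 3 is {3}
Component of 1: {0, 1, 4}

Answer: 0, 1, 4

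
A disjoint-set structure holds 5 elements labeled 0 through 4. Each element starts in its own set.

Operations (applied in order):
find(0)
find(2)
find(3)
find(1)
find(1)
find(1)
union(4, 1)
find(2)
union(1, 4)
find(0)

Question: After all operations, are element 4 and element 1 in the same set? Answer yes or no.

Answer: yes

Derivation:
Step 1: find(0) -> no change; set of 0 is {0}
Step 2: find(2) -> no change; set of 2 is {2}
Step 3: find(3) -> no change; set of 3 is {3}
Step 4: find(1) -> no change; set of 1 is {1}
Step 5: find(1) -> no change; set of 1 is {1}
Step 6: find(1) -> no change; set of 1 is {1}
Step 7: union(4, 1) -> merged; set of 4 now {1, 4}
Step 8: find(2) -> no change; set of 2 is {2}
Step 9: union(1, 4) -> already same set; set of 1 now {1, 4}
Step 10: find(0) -> no change; set of 0 is {0}
Set of 4: {1, 4}; 1 is a member.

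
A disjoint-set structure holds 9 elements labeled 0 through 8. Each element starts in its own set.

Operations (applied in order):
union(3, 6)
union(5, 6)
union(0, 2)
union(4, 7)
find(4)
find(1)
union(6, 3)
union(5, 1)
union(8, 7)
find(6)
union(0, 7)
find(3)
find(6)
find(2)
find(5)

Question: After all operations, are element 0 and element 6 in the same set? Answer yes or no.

Step 1: union(3, 6) -> merged; set of 3 now {3, 6}
Step 2: union(5, 6) -> merged; set of 5 now {3, 5, 6}
Step 3: union(0, 2) -> merged; set of 0 now {0, 2}
Step 4: union(4, 7) -> merged; set of 4 now {4, 7}
Step 5: find(4) -> no change; set of 4 is {4, 7}
Step 6: find(1) -> no change; set of 1 is {1}
Step 7: union(6, 3) -> already same set; set of 6 now {3, 5, 6}
Step 8: union(5, 1) -> merged; set of 5 now {1, 3, 5, 6}
Step 9: union(8, 7) -> merged; set of 8 now {4, 7, 8}
Step 10: find(6) -> no change; set of 6 is {1, 3, 5, 6}
Step 11: union(0, 7) -> merged; set of 0 now {0, 2, 4, 7, 8}
Step 12: find(3) -> no change; set of 3 is {1, 3, 5, 6}
Step 13: find(6) -> no change; set of 6 is {1, 3, 5, 6}
Step 14: find(2) -> no change; set of 2 is {0, 2, 4, 7, 8}
Step 15: find(5) -> no change; set of 5 is {1, 3, 5, 6}
Set of 0: {0, 2, 4, 7, 8}; 6 is not a member.

Answer: no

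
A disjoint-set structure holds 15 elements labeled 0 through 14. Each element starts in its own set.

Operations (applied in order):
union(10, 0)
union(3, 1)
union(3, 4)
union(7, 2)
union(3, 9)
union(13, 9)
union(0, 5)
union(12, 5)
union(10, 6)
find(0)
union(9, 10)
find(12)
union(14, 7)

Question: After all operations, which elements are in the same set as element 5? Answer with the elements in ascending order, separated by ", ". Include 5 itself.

Step 1: union(10, 0) -> merged; set of 10 now {0, 10}
Step 2: union(3, 1) -> merged; set of 3 now {1, 3}
Step 3: union(3, 4) -> merged; set of 3 now {1, 3, 4}
Step 4: union(7, 2) -> merged; set of 7 now {2, 7}
Step 5: union(3, 9) -> merged; set of 3 now {1, 3, 4, 9}
Step 6: union(13, 9) -> merged; set of 13 now {1, 3, 4, 9, 13}
Step 7: union(0, 5) -> merged; set of 0 now {0, 5, 10}
Step 8: union(12, 5) -> merged; set of 12 now {0, 5, 10, 12}
Step 9: union(10, 6) -> merged; set of 10 now {0, 5, 6, 10, 12}
Step 10: find(0) -> no change; set of 0 is {0, 5, 6, 10, 12}
Step 11: union(9, 10) -> merged; set of 9 now {0, 1, 3, 4, 5, 6, 9, 10, 12, 13}
Step 12: find(12) -> no change; set of 12 is {0, 1, 3, 4, 5, 6, 9, 10, 12, 13}
Step 13: union(14, 7) -> merged; set of 14 now {2, 7, 14}
Component of 5: {0, 1, 3, 4, 5, 6, 9, 10, 12, 13}

Answer: 0, 1, 3, 4, 5, 6, 9, 10, 12, 13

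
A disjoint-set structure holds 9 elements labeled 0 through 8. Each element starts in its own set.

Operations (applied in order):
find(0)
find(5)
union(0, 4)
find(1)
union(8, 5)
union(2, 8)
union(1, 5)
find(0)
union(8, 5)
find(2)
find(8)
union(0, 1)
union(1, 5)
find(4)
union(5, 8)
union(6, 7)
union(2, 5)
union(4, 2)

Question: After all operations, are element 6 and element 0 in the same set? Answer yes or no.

Answer: no

Derivation:
Step 1: find(0) -> no change; set of 0 is {0}
Step 2: find(5) -> no change; set of 5 is {5}
Step 3: union(0, 4) -> merged; set of 0 now {0, 4}
Step 4: find(1) -> no change; set of 1 is {1}
Step 5: union(8, 5) -> merged; set of 8 now {5, 8}
Step 6: union(2, 8) -> merged; set of 2 now {2, 5, 8}
Step 7: union(1, 5) -> merged; set of 1 now {1, 2, 5, 8}
Step 8: find(0) -> no change; set of 0 is {0, 4}
Step 9: union(8, 5) -> already same set; set of 8 now {1, 2, 5, 8}
Step 10: find(2) -> no change; set of 2 is {1, 2, 5, 8}
Step 11: find(8) -> no change; set of 8 is {1, 2, 5, 8}
Step 12: union(0, 1) -> merged; set of 0 now {0, 1, 2, 4, 5, 8}
Step 13: union(1, 5) -> already same set; set of 1 now {0, 1, 2, 4, 5, 8}
Step 14: find(4) -> no change; set of 4 is {0, 1, 2, 4, 5, 8}
Step 15: union(5, 8) -> already same set; set of 5 now {0, 1, 2, 4, 5, 8}
Step 16: union(6, 7) -> merged; set of 6 now {6, 7}
Step 17: union(2, 5) -> already same set; set of 2 now {0, 1, 2, 4, 5, 8}
Step 18: union(4, 2) -> already same set; set of 4 now {0, 1, 2, 4, 5, 8}
Set of 6: {6, 7}; 0 is not a member.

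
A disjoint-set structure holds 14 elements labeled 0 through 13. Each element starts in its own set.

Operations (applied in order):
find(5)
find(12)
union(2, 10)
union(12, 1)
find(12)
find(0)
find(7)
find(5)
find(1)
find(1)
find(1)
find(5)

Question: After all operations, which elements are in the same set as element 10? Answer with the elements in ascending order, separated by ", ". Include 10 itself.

Step 1: find(5) -> no change; set of 5 is {5}
Step 2: find(12) -> no change; set of 12 is {12}
Step 3: union(2, 10) -> merged; set of 2 now {2, 10}
Step 4: union(12, 1) -> merged; set of 12 now {1, 12}
Step 5: find(12) -> no change; set of 12 is {1, 12}
Step 6: find(0) -> no change; set of 0 is {0}
Step 7: find(7) -> no change; set of 7 is {7}
Step 8: find(5) -> no change; set of 5 is {5}
Step 9: find(1) -> no change; set of 1 is {1, 12}
Step 10: find(1) -> no change; set of 1 is {1, 12}
Step 11: find(1) -> no change; set of 1 is {1, 12}
Step 12: find(5) -> no change; set of 5 is {5}
Component of 10: {2, 10}

Answer: 2, 10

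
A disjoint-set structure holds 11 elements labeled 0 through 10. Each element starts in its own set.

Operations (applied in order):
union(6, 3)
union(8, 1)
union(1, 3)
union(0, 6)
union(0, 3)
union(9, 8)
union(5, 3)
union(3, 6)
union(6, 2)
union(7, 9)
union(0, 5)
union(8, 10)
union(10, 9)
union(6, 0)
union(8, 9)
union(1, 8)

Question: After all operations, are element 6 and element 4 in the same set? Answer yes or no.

Answer: no

Derivation:
Step 1: union(6, 3) -> merged; set of 6 now {3, 6}
Step 2: union(8, 1) -> merged; set of 8 now {1, 8}
Step 3: union(1, 3) -> merged; set of 1 now {1, 3, 6, 8}
Step 4: union(0, 6) -> merged; set of 0 now {0, 1, 3, 6, 8}
Step 5: union(0, 3) -> already same set; set of 0 now {0, 1, 3, 6, 8}
Step 6: union(9, 8) -> merged; set of 9 now {0, 1, 3, 6, 8, 9}
Step 7: union(5, 3) -> merged; set of 5 now {0, 1, 3, 5, 6, 8, 9}
Step 8: union(3, 6) -> already same set; set of 3 now {0, 1, 3, 5, 6, 8, 9}
Step 9: union(6, 2) -> merged; set of 6 now {0, 1, 2, 3, 5, 6, 8, 9}
Step 10: union(7, 9) -> merged; set of 7 now {0, 1, 2, 3, 5, 6, 7, 8, 9}
Step 11: union(0, 5) -> already same set; set of 0 now {0, 1, 2, 3, 5, 6, 7, 8, 9}
Step 12: union(8, 10) -> merged; set of 8 now {0, 1, 2, 3, 5, 6, 7, 8, 9, 10}
Step 13: union(10, 9) -> already same set; set of 10 now {0, 1, 2, 3, 5, 6, 7, 8, 9, 10}
Step 14: union(6, 0) -> already same set; set of 6 now {0, 1, 2, 3, 5, 6, 7, 8, 9, 10}
Step 15: union(8, 9) -> already same set; set of 8 now {0, 1, 2, 3, 5, 6, 7, 8, 9, 10}
Step 16: union(1, 8) -> already same set; set of 1 now {0, 1, 2, 3, 5, 6, 7, 8, 9, 10}
Set of 6: {0, 1, 2, 3, 5, 6, 7, 8, 9, 10}; 4 is not a member.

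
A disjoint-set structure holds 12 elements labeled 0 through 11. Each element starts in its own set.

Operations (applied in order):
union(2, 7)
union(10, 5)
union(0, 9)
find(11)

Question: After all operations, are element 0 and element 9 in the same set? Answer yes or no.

Step 1: union(2, 7) -> merged; set of 2 now {2, 7}
Step 2: union(10, 5) -> merged; set of 10 now {5, 10}
Step 3: union(0, 9) -> merged; set of 0 now {0, 9}
Step 4: find(11) -> no change; set of 11 is {11}
Set of 0: {0, 9}; 9 is a member.

Answer: yes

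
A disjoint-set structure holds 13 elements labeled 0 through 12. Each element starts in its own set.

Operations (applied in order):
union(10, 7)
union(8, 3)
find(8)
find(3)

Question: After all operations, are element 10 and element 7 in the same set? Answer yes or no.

Answer: yes

Derivation:
Step 1: union(10, 7) -> merged; set of 10 now {7, 10}
Step 2: union(8, 3) -> merged; set of 8 now {3, 8}
Step 3: find(8) -> no change; set of 8 is {3, 8}
Step 4: find(3) -> no change; set of 3 is {3, 8}
Set of 10: {7, 10}; 7 is a member.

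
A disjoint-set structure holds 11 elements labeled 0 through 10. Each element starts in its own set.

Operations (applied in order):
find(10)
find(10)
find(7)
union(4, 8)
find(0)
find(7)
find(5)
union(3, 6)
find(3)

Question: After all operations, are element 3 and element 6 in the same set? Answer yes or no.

Answer: yes

Derivation:
Step 1: find(10) -> no change; set of 10 is {10}
Step 2: find(10) -> no change; set of 10 is {10}
Step 3: find(7) -> no change; set of 7 is {7}
Step 4: union(4, 8) -> merged; set of 4 now {4, 8}
Step 5: find(0) -> no change; set of 0 is {0}
Step 6: find(7) -> no change; set of 7 is {7}
Step 7: find(5) -> no change; set of 5 is {5}
Step 8: union(3, 6) -> merged; set of 3 now {3, 6}
Step 9: find(3) -> no change; set of 3 is {3, 6}
Set of 3: {3, 6}; 6 is a member.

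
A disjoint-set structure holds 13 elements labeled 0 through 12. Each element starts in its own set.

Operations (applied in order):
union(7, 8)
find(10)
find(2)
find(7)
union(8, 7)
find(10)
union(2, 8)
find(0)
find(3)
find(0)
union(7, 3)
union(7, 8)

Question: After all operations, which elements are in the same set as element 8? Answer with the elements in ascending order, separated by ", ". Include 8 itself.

Step 1: union(7, 8) -> merged; set of 7 now {7, 8}
Step 2: find(10) -> no change; set of 10 is {10}
Step 3: find(2) -> no change; set of 2 is {2}
Step 4: find(7) -> no change; set of 7 is {7, 8}
Step 5: union(8, 7) -> already same set; set of 8 now {7, 8}
Step 6: find(10) -> no change; set of 10 is {10}
Step 7: union(2, 8) -> merged; set of 2 now {2, 7, 8}
Step 8: find(0) -> no change; set of 0 is {0}
Step 9: find(3) -> no change; set of 3 is {3}
Step 10: find(0) -> no change; set of 0 is {0}
Step 11: union(7, 3) -> merged; set of 7 now {2, 3, 7, 8}
Step 12: union(7, 8) -> already same set; set of 7 now {2, 3, 7, 8}
Component of 8: {2, 3, 7, 8}

Answer: 2, 3, 7, 8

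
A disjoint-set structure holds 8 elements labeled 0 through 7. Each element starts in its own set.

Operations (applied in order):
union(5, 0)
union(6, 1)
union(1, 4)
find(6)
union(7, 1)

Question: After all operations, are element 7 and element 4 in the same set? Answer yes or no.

Step 1: union(5, 0) -> merged; set of 5 now {0, 5}
Step 2: union(6, 1) -> merged; set of 6 now {1, 6}
Step 3: union(1, 4) -> merged; set of 1 now {1, 4, 6}
Step 4: find(6) -> no change; set of 6 is {1, 4, 6}
Step 5: union(7, 1) -> merged; set of 7 now {1, 4, 6, 7}
Set of 7: {1, 4, 6, 7}; 4 is a member.

Answer: yes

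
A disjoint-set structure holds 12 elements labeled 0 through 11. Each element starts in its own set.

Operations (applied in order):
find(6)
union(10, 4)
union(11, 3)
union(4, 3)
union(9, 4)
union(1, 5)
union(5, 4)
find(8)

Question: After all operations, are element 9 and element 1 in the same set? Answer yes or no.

Answer: yes

Derivation:
Step 1: find(6) -> no change; set of 6 is {6}
Step 2: union(10, 4) -> merged; set of 10 now {4, 10}
Step 3: union(11, 3) -> merged; set of 11 now {3, 11}
Step 4: union(4, 3) -> merged; set of 4 now {3, 4, 10, 11}
Step 5: union(9, 4) -> merged; set of 9 now {3, 4, 9, 10, 11}
Step 6: union(1, 5) -> merged; set of 1 now {1, 5}
Step 7: union(5, 4) -> merged; set of 5 now {1, 3, 4, 5, 9, 10, 11}
Step 8: find(8) -> no change; set of 8 is {8}
Set of 9: {1, 3, 4, 5, 9, 10, 11}; 1 is a member.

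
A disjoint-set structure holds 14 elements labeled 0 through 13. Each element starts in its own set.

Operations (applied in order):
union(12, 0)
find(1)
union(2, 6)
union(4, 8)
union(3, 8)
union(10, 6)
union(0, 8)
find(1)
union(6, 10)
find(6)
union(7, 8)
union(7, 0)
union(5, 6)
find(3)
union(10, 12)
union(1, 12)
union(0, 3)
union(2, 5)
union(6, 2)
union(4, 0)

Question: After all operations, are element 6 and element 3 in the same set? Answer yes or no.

Step 1: union(12, 0) -> merged; set of 12 now {0, 12}
Step 2: find(1) -> no change; set of 1 is {1}
Step 3: union(2, 6) -> merged; set of 2 now {2, 6}
Step 4: union(4, 8) -> merged; set of 4 now {4, 8}
Step 5: union(3, 8) -> merged; set of 3 now {3, 4, 8}
Step 6: union(10, 6) -> merged; set of 10 now {2, 6, 10}
Step 7: union(0, 8) -> merged; set of 0 now {0, 3, 4, 8, 12}
Step 8: find(1) -> no change; set of 1 is {1}
Step 9: union(6, 10) -> already same set; set of 6 now {2, 6, 10}
Step 10: find(6) -> no change; set of 6 is {2, 6, 10}
Step 11: union(7, 8) -> merged; set of 7 now {0, 3, 4, 7, 8, 12}
Step 12: union(7, 0) -> already same set; set of 7 now {0, 3, 4, 7, 8, 12}
Step 13: union(5, 6) -> merged; set of 5 now {2, 5, 6, 10}
Step 14: find(3) -> no change; set of 3 is {0, 3, 4, 7, 8, 12}
Step 15: union(10, 12) -> merged; set of 10 now {0, 2, 3, 4, 5, 6, 7, 8, 10, 12}
Step 16: union(1, 12) -> merged; set of 1 now {0, 1, 2, 3, 4, 5, 6, 7, 8, 10, 12}
Step 17: union(0, 3) -> already same set; set of 0 now {0, 1, 2, 3, 4, 5, 6, 7, 8, 10, 12}
Step 18: union(2, 5) -> already same set; set of 2 now {0, 1, 2, 3, 4, 5, 6, 7, 8, 10, 12}
Step 19: union(6, 2) -> already same set; set of 6 now {0, 1, 2, 3, 4, 5, 6, 7, 8, 10, 12}
Step 20: union(4, 0) -> already same set; set of 4 now {0, 1, 2, 3, 4, 5, 6, 7, 8, 10, 12}
Set of 6: {0, 1, 2, 3, 4, 5, 6, 7, 8, 10, 12}; 3 is a member.

Answer: yes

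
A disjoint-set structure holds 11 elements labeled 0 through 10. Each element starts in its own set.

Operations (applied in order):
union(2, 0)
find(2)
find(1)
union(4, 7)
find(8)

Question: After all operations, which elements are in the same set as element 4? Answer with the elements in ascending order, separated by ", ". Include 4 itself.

Answer: 4, 7

Derivation:
Step 1: union(2, 0) -> merged; set of 2 now {0, 2}
Step 2: find(2) -> no change; set of 2 is {0, 2}
Step 3: find(1) -> no change; set of 1 is {1}
Step 4: union(4, 7) -> merged; set of 4 now {4, 7}
Step 5: find(8) -> no change; set of 8 is {8}
Component of 4: {4, 7}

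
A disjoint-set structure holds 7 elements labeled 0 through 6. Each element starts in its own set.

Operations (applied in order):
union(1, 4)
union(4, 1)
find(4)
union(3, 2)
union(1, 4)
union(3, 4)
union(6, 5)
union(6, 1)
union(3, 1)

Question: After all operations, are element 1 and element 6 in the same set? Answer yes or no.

Step 1: union(1, 4) -> merged; set of 1 now {1, 4}
Step 2: union(4, 1) -> already same set; set of 4 now {1, 4}
Step 3: find(4) -> no change; set of 4 is {1, 4}
Step 4: union(3, 2) -> merged; set of 3 now {2, 3}
Step 5: union(1, 4) -> already same set; set of 1 now {1, 4}
Step 6: union(3, 4) -> merged; set of 3 now {1, 2, 3, 4}
Step 7: union(6, 5) -> merged; set of 6 now {5, 6}
Step 8: union(6, 1) -> merged; set of 6 now {1, 2, 3, 4, 5, 6}
Step 9: union(3, 1) -> already same set; set of 3 now {1, 2, 3, 4, 5, 6}
Set of 1: {1, 2, 3, 4, 5, 6}; 6 is a member.

Answer: yes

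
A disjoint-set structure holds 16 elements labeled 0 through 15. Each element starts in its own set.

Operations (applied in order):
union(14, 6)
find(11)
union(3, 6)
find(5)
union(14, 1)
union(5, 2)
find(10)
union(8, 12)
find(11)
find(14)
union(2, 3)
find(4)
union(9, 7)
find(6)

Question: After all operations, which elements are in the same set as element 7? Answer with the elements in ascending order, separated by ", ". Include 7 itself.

Step 1: union(14, 6) -> merged; set of 14 now {6, 14}
Step 2: find(11) -> no change; set of 11 is {11}
Step 3: union(3, 6) -> merged; set of 3 now {3, 6, 14}
Step 4: find(5) -> no change; set of 5 is {5}
Step 5: union(14, 1) -> merged; set of 14 now {1, 3, 6, 14}
Step 6: union(5, 2) -> merged; set of 5 now {2, 5}
Step 7: find(10) -> no change; set of 10 is {10}
Step 8: union(8, 12) -> merged; set of 8 now {8, 12}
Step 9: find(11) -> no change; set of 11 is {11}
Step 10: find(14) -> no change; set of 14 is {1, 3, 6, 14}
Step 11: union(2, 3) -> merged; set of 2 now {1, 2, 3, 5, 6, 14}
Step 12: find(4) -> no change; set of 4 is {4}
Step 13: union(9, 7) -> merged; set of 9 now {7, 9}
Step 14: find(6) -> no change; set of 6 is {1, 2, 3, 5, 6, 14}
Component of 7: {7, 9}

Answer: 7, 9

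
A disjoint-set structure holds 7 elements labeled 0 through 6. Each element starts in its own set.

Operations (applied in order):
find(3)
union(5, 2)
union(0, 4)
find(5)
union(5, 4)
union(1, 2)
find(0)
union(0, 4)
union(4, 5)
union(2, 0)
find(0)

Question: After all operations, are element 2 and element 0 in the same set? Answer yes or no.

Step 1: find(3) -> no change; set of 3 is {3}
Step 2: union(5, 2) -> merged; set of 5 now {2, 5}
Step 3: union(0, 4) -> merged; set of 0 now {0, 4}
Step 4: find(5) -> no change; set of 5 is {2, 5}
Step 5: union(5, 4) -> merged; set of 5 now {0, 2, 4, 5}
Step 6: union(1, 2) -> merged; set of 1 now {0, 1, 2, 4, 5}
Step 7: find(0) -> no change; set of 0 is {0, 1, 2, 4, 5}
Step 8: union(0, 4) -> already same set; set of 0 now {0, 1, 2, 4, 5}
Step 9: union(4, 5) -> already same set; set of 4 now {0, 1, 2, 4, 5}
Step 10: union(2, 0) -> already same set; set of 2 now {0, 1, 2, 4, 5}
Step 11: find(0) -> no change; set of 0 is {0, 1, 2, 4, 5}
Set of 2: {0, 1, 2, 4, 5}; 0 is a member.

Answer: yes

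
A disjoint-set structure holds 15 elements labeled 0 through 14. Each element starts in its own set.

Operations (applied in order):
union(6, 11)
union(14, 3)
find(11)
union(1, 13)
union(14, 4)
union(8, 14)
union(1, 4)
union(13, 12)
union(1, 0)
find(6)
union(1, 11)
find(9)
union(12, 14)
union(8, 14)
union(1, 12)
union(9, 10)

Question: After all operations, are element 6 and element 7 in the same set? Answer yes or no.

Step 1: union(6, 11) -> merged; set of 6 now {6, 11}
Step 2: union(14, 3) -> merged; set of 14 now {3, 14}
Step 3: find(11) -> no change; set of 11 is {6, 11}
Step 4: union(1, 13) -> merged; set of 1 now {1, 13}
Step 5: union(14, 4) -> merged; set of 14 now {3, 4, 14}
Step 6: union(8, 14) -> merged; set of 8 now {3, 4, 8, 14}
Step 7: union(1, 4) -> merged; set of 1 now {1, 3, 4, 8, 13, 14}
Step 8: union(13, 12) -> merged; set of 13 now {1, 3, 4, 8, 12, 13, 14}
Step 9: union(1, 0) -> merged; set of 1 now {0, 1, 3, 4, 8, 12, 13, 14}
Step 10: find(6) -> no change; set of 6 is {6, 11}
Step 11: union(1, 11) -> merged; set of 1 now {0, 1, 3, 4, 6, 8, 11, 12, 13, 14}
Step 12: find(9) -> no change; set of 9 is {9}
Step 13: union(12, 14) -> already same set; set of 12 now {0, 1, 3, 4, 6, 8, 11, 12, 13, 14}
Step 14: union(8, 14) -> already same set; set of 8 now {0, 1, 3, 4, 6, 8, 11, 12, 13, 14}
Step 15: union(1, 12) -> already same set; set of 1 now {0, 1, 3, 4, 6, 8, 11, 12, 13, 14}
Step 16: union(9, 10) -> merged; set of 9 now {9, 10}
Set of 6: {0, 1, 3, 4, 6, 8, 11, 12, 13, 14}; 7 is not a member.

Answer: no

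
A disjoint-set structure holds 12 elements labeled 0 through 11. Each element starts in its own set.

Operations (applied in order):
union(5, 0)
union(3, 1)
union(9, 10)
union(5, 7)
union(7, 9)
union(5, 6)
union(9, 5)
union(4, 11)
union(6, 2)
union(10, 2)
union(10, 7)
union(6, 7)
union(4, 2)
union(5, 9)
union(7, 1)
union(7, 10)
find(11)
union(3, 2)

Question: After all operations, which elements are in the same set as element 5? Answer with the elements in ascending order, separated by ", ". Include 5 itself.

Answer: 0, 1, 2, 3, 4, 5, 6, 7, 9, 10, 11

Derivation:
Step 1: union(5, 0) -> merged; set of 5 now {0, 5}
Step 2: union(3, 1) -> merged; set of 3 now {1, 3}
Step 3: union(9, 10) -> merged; set of 9 now {9, 10}
Step 4: union(5, 7) -> merged; set of 5 now {0, 5, 7}
Step 5: union(7, 9) -> merged; set of 7 now {0, 5, 7, 9, 10}
Step 6: union(5, 6) -> merged; set of 5 now {0, 5, 6, 7, 9, 10}
Step 7: union(9, 5) -> already same set; set of 9 now {0, 5, 6, 7, 9, 10}
Step 8: union(4, 11) -> merged; set of 4 now {4, 11}
Step 9: union(6, 2) -> merged; set of 6 now {0, 2, 5, 6, 7, 9, 10}
Step 10: union(10, 2) -> already same set; set of 10 now {0, 2, 5, 6, 7, 9, 10}
Step 11: union(10, 7) -> already same set; set of 10 now {0, 2, 5, 6, 7, 9, 10}
Step 12: union(6, 7) -> already same set; set of 6 now {0, 2, 5, 6, 7, 9, 10}
Step 13: union(4, 2) -> merged; set of 4 now {0, 2, 4, 5, 6, 7, 9, 10, 11}
Step 14: union(5, 9) -> already same set; set of 5 now {0, 2, 4, 5, 6, 7, 9, 10, 11}
Step 15: union(7, 1) -> merged; set of 7 now {0, 1, 2, 3, 4, 5, 6, 7, 9, 10, 11}
Step 16: union(7, 10) -> already same set; set of 7 now {0, 1, 2, 3, 4, 5, 6, 7, 9, 10, 11}
Step 17: find(11) -> no change; set of 11 is {0, 1, 2, 3, 4, 5, 6, 7, 9, 10, 11}
Step 18: union(3, 2) -> already same set; set of 3 now {0, 1, 2, 3, 4, 5, 6, 7, 9, 10, 11}
Component of 5: {0, 1, 2, 3, 4, 5, 6, 7, 9, 10, 11}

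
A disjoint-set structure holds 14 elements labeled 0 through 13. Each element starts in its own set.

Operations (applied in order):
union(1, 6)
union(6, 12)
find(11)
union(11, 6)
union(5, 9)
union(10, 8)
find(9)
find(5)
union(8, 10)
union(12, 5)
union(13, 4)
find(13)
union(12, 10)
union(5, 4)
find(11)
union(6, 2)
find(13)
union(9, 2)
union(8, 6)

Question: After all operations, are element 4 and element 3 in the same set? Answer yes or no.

Answer: no

Derivation:
Step 1: union(1, 6) -> merged; set of 1 now {1, 6}
Step 2: union(6, 12) -> merged; set of 6 now {1, 6, 12}
Step 3: find(11) -> no change; set of 11 is {11}
Step 4: union(11, 6) -> merged; set of 11 now {1, 6, 11, 12}
Step 5: union(5, 9) -> merged; set of 5 now {5, 9}
Step 6: union(10, 8) -> merged; set of 10 now {8, 10}
Step 7: find(9) -> no change; set of 9 is {5, 9}
Step 8: find(5) -> no change; set of 5 is {5, 9}
Step 9: union(8, 10) -> already same set; set of 8 now {8, 10}
Step 10: union(12, 5) -> merged; set of 12 now {1, 5, 6, 9, 11, 12}
Step 11: union(13, 4) -> merged; set of 13 now {4, 13}
Step 12: find(13) -> no change; set of 13 is {4, 13}
Step 13: union(12, 10) -> merged; set of 12 now {1, 5, 6, 8, 9, 10, 11, 12}
Step 14: union(5, 4) -> merged; set of 5 now {1, 4, 5, 6, 8, 9, 10, 11, 12, 13}
Step 15: find(11) -> no change; set of 11 is {1, 4, 5, 6, 8, 9, 10, 11, 12, 13}
Step 16: union(6, 2) -> merged; set of 6 now {1, 2, 4, 5, 6, 8, 9, 10, 11, 12, 13}
Step 17: find(13) -> no change; set of 13 is {1, 2, 4, 5, 6, 8, 9, 10, 11, 12, 13}
Step 18: union(9, 2) -> already same set; set of 9 now {1, 2, 4, 5, 6, 8, 9, 10, 11, 12, 13}
Step 19: union(8, 6) -> already same set; set of 8 now {1, 2, 4, 5, 6, 8, 9, 10, 11, 12, 13}
Set of 4: {1, 2, 4, 5, 6, 8, 9, 10, 11, 12, 13}; 3 is not a member.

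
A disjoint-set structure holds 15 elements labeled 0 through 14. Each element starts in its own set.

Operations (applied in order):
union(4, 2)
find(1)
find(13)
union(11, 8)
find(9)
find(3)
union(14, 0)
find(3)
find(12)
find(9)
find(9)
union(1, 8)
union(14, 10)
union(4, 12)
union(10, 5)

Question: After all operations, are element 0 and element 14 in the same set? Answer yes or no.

Answer: yes

Derivation:
Step 1: union(4, 2) -> merged; set of 4 now {2, 4}
Step 2: find(1) -> no change; set of 1 is {1}
Step 3: find(13) -> no change; set of 13 is {13}
Step 4: union(11, 8) -> merged; set of 11 now {8, 11}
Step 5: find(9) -> no change; set of 9 is {9}
Step 6: find(3) -> no change; set of 3 is {3}
Step 7: union(14, 0) -> merged; set of 14 now {0, 14}
Step 8: find(3) -> no change; set of 3 is {3}
Step 9: find(12) -> no change; set of 12 is {12}
Step 10: find(9) -> no change; set of 9 is {9}
Step 11: find(9) -> no change; set of 9 is {9}
Step 12: union(1, 8) -> merged; set of 1 now {1, 8, 11}
Step 13: union(14, 10) -> merged; set of 14 now {0, 10, 14}
Step 14: union(4, 12) -> merged; set of 4 now {2, 4, 12}
Step 15: union(10, 5) -> merged; set of 10 now {0, 5, 10, 14}
Set of 0: {0, 5, 10, 14}; 14 is a member.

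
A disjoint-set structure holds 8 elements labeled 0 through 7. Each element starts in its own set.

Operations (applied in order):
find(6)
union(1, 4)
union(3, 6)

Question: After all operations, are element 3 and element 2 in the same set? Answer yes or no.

Answer: no

Derivation:
Step 1: find(6) -> no change; set of 6 is {6}
Step 2: union(1, 4) -> merged; set of 1 now {1, 4}
Step 3: union(3, 6) -> merged; set of 3 now {3, 6}
Set of 3: {3, 6}; 2 is not a member.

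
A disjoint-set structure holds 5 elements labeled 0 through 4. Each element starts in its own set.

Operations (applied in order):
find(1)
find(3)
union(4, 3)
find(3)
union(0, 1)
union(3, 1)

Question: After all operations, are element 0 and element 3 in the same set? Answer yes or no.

Step 1: find(1) -> no change; set of 1 is {1}
Step 2: find(3) -> no change; set of 3 is {3}
Step 3: union(4, 3) -> merged; set of 4 now {3, 4}
Step 4: find(3) -> no change; set of 3 is {3, 4}
Step 5: union(0, 1) -> merged; set of 0 now {0, 1}
Step 6: union(3, 1) -> merged; set of 3 now {0, 1, 3, 4}
Set of 0: {0, 1, 3, 4}; 3 is a member.

Answer: yes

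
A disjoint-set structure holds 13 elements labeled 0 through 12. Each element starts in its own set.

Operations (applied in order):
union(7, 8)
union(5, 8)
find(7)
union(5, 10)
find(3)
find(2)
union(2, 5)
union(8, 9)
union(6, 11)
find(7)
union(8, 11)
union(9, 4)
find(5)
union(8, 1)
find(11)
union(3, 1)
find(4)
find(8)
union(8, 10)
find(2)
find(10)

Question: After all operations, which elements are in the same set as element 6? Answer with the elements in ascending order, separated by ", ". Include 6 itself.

Step 1: union(7, 8) -> merged; set of 7 now {7, 8}
Step 2: union(5, 8) -> merged; set of 5 now {5, 7, 8}
Step 3: find(7) -> no change; set of 7 is {5, 7, 8}
Step 4: union(5, 10) -> merged; set of 5 now {5, 7, 8, 10}
Step 5: find(3) -> no change; set of 3 is {3}
Step 6: find(2) -> no change; set of 2 is {2}
Step 7: union(2, 5) -> merged; set of 2 now {2, 5, 7, 8, 10}
Step 8: union(8, 9) -> merged; set of 8 now {2, 5, 7, 8, 9, 10}
Step 9: union(6, 11) -> merged; set of 6 now {6, 11}
Step 10: find(7) -> no change; set of 7 is {2, 5, 7, 8, 9, 10}
Step 11: union(8, 11) -> merged; set of 8 now {2, 5, 6, 7, 8, 9, 10, 11}
Step 12: union(9, 4) -> merged; set of 9 now {2, 4, 5, 6, 7, 8, 9, 10, 11}
Step 13: find(5) -> no change; set of 5 is {2, 4, 5, 6, 7, 8, 9, 10, 11}
Step 14: union(8, 1) -> merged; set of 8 now {1, 2, 4, 5, 6, 7, 8, 9, 10, 11}
Step 15: find(11) -> no change; set of 11 is {1, 2, 4, 5, 6, 7, 8, 9, 10, 11}
Step 16: union(3, 1) -> merged; set of 3 now {1, 2, 3, 4, 5, 6, 7, 8, 9, 10, 11}
Step 17: find(4) -> no change; set of 4 is {1, 2, 3, 4, 5, 6, 7, 8, 9, 10, 11}
Step 18: find(8) -> no change; set of 8 is {1, 2, 3, 4, 5, 6, 7, 8, 9, 10, 11}
Step 19: union(8, 10) -> already same set; set of 8 now {1, 2, 3, 4, 5, 6, 7, 8, 9, 10, 11}
Step 20: find(2) -> no change; set of 2 is {1, 2, 3, 4, 5, 6, 7, 8, 9, 10, 11}
Step 21: find(10) -> no change; set of 10 is {1, 2, 3, 4, 5, 6, 7, 8, 9, 10, 11}
Component of 6: {1, 2, 3, 4, 5, 6, 7, 8, 9, 10, 11}

Answer: 1, 2, 3, 4, 5, 6, 7, 8, 9, 10, 11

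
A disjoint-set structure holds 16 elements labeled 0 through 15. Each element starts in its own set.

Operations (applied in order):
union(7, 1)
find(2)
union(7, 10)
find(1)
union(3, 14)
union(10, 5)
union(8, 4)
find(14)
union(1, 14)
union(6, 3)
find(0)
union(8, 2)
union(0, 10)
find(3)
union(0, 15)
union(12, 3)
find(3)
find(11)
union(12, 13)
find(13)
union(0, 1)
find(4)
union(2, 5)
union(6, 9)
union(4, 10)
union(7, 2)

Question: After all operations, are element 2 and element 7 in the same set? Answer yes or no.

Answer: yes

Derivation:
Step 1: union(7, 1) -> merged; set of 7 now {1, 7}
Step 2: find(2) -> no change; set of 2 is {2}
Step 3: union(7, 10) -> merged; set of 7 now {1, 7, 10}
Step 4: find(1) -> no change; set of 1 is {1, 7, 10}
Step 5: union(3, 14) -> merged; set of 3 now {3, 14}
Step 6: union(10, 5) -> merged; set of 10 now {1, 5, 7, 10}
Step 7: union(8, 4) -> merged; set of 8 now {4, 8}
Step 8: find(14) -> no change; set of 14 is {3, 14}
Step 9: union(1, 14) -> merged; set of 1 now {1, 3, 5, 7, 10, 14}
Step 10: union(6, 3) -> merged; set of 6 now {1, 3, 5, 6, 7, 10, 14}
Step 11: find(0) -> no change; set of 0 is {0}
Step 12: union(8, 2) -> merged; set of 8 now {2, 4, 8}
Step 13: union(0, 10) -> merged; set of 0 now {0, 1, 3, 5, 6, 7, 10, 14}
Step 14: find(3) -> no change; set of 3 is {0, 1, 3, 5, 6, 7, 10, 14}
Step 15: union(0, 15) -> merged; set of 0 now {0, 1, 3, 5, 6, 7, 10, 14, 15}
Step 16: union(12, 3) -> merged; set of 12 now {0, 1, 3, 5, 6, 7, 10, 12, 14, 15}
Step 17: find(3) -> no change; set of 3 is {0, 1, 3, 5, 6, 7, 10, 12, 14, 15}
Step 18: find(11) -> no change; set of 11 is {11}
Step 19: union(12, 13) -> merged; set of 12 now {0, 1, 3, 5, 6, 7, 10, 12, 13, 14, 15}
Step 20: find(13) -> no change; set of 13 is {0, 1, 3, 5, 6, 7, 10, 12, 13, 14, 15}
Step 21: union(0, 1) -> already same set; set of 0 now {0, 1, 3, 5, 6, 7, 10, 12, 13, 14, 15}
Step 22: find(4) -> no change; set of 4 is {2, 4, 8}
Step 23: union(2, 5) -> merged; set of 2 now {0, 1, 2, 3, 4, 5, 6, 7, 8, 10, 12, 13, 14, 15}
Step 24: union(6, 9) -> merged; set of 6 now {0, 1, 2, 3, 4, 5, 6, 7, 8, 9, 10, 12, 13, 14, 15}
Step 25: union(4, 10) -> already same set; set of 4 now {0, 1, 2, 3, 4, 5, 6, 7, 8, 9, 10, 12, 13, 14, 15}
Step 26: union(7, 2) -> already same set; set of 7 now {0, 1, 2, 3, 4, 5, 6, 7, 8, 9, 10, 12, 13, 14, 15}
Set of 2: {0, 1, 2, 3, 4, 5, 6, 7, 8, 9, 10, 12, 13, 14, 15}; 7 is a member.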